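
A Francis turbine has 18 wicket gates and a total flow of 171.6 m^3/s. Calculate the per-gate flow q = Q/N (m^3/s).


q = 171.6 / 18 = 9.5333 m^3/s


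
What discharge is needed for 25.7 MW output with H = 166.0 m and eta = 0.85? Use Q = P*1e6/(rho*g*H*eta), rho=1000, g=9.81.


Q = 25.7 * 1e6 / (1000 * 9.81 * 166.0 * 0.85) = 18.5668 m^3/s


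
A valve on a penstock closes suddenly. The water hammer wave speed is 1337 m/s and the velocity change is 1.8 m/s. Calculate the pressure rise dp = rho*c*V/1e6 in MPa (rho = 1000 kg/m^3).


dp = 1000 * 1337 * 1.8 / 1e6 = 2.4066 MPa


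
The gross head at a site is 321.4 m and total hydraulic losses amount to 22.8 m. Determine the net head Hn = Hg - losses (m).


Hn = 321.4 - 22.8 = 298.6000 m


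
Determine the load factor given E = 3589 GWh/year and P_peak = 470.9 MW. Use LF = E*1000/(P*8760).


LF = 3589 * 1000 / (470.9 * 8760) = 0.8700


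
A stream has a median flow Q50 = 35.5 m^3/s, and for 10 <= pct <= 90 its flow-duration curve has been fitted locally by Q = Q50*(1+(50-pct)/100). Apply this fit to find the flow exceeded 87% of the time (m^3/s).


Q = 35.5 * (1 + (50 - 87)/100) = 22.3650 m^3/s


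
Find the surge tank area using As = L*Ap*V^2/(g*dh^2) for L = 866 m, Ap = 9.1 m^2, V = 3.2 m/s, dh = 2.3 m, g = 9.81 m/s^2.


As = 866 * 9.1 * 3.2^2 / (9.81 * 2.3^2) = 1555.0149 m^2


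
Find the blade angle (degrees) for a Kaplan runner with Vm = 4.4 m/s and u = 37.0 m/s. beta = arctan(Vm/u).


beta = arctan(4.4 / 37.0) = 6.7817 degrees


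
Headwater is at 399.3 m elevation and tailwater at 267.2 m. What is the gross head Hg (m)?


Hg = 399.3 - 267.2 = 132.1000 m


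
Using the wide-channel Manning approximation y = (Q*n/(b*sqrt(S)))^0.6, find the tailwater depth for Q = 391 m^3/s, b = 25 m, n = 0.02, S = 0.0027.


y = (391 * 0.02 / (25 * 0.0027^0.5))^0.6 = 2.9360 m


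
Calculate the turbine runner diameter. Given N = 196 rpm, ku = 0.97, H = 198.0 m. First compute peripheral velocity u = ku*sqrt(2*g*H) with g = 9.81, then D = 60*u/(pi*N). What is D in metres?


u = 0.97 * sqrt(2*9.81*198.0) = 60.4580 m/s
D = 60 * 60.4580 / (pi * 196) = 5.8911 m


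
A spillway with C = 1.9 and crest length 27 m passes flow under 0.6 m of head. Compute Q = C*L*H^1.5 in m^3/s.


Q = 1.9 * 27 * 0.6^1.5 = 23.8421 m^3/s


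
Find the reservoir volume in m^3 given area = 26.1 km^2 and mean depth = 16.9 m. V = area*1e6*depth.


V = 26.1 * 1e6 * 16.9 = 4.4109e+08 m^3


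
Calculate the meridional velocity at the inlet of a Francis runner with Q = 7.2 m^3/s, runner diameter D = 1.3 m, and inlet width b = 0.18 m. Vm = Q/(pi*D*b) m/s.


Vm = 7.2 / (pi * 1.3 * 0.18) = 9.7942 m/s


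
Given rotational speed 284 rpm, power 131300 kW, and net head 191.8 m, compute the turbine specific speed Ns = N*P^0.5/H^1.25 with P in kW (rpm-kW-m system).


Ns = 284 * 131300^0.5 / 191.8^1.25 = 144.1750


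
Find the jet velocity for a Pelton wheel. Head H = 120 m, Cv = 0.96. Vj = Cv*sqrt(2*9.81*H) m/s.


Vj = 0.96 * sqrt(2*9.81*120) = 46.5813 m/s


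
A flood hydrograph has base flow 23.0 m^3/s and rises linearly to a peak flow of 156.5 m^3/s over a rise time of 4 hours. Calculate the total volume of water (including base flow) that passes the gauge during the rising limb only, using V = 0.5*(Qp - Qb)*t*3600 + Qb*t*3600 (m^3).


V = 0.5*(156.5 - 23.0)*4*3600 + 23.0*4*3600 = 1.2924e+06 m^3


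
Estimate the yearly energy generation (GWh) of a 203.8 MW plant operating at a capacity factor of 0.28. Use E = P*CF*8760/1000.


E = 203.8 * 0.28 * 8760 / 1000 = 499.8806 GWh


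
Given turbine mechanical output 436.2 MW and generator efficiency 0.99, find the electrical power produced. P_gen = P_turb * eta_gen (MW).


P_gen = 436.2 * 0.99 = 431.8380 MW


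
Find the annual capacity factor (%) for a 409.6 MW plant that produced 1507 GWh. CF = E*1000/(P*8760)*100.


CF = 1507 * 1000 / (409.6 * 8760) * 100 = 42.0000 %


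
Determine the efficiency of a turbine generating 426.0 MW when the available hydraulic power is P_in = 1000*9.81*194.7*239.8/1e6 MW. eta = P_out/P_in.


P_in = 1000 * 9.81 * 194.7 * 239.8 / 1e6 = 458.0197 MW
eta = 426.0 / 458.0197 = 0.9301


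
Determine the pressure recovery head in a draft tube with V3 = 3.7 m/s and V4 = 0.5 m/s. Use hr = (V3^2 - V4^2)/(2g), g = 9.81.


hr = (3.7^2 - 0.5^2) / (2*9.81) = 0.6850 m


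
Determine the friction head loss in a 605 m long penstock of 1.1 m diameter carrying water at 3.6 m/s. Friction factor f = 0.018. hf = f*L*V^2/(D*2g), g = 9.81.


hf = 0.018 * 605 * 3.6^2 / (1.1 * 2 * 9.81) = 6.5394 m


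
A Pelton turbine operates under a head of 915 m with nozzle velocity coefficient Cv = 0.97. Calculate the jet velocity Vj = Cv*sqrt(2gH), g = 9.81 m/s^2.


Vj = 0.97 * sqrt(2*9.81*915) = 129.9666 m/s


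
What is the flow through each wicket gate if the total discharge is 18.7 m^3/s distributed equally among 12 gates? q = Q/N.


q = 18.7 / 12 = 1.5583 m^3/s


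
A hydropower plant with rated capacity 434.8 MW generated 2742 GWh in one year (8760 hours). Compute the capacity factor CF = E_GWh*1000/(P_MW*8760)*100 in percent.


CF = 2742 * 1000 / (434.8 * 8760) * 100 = 71.9903 %


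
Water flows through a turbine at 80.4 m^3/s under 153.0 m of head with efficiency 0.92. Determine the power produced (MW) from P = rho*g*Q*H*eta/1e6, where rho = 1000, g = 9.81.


P = 1000 * 9.81 * 80.4 * 153.0 * 0.92 / 1e6 = 111.0208 MW


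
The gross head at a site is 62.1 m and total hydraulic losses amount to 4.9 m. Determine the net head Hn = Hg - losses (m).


Hn = 62.1 - 4.9 = 57.2000 m


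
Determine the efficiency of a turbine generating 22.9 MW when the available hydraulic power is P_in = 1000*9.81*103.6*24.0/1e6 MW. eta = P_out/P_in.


P_in = 1000 * 9.81 * 103.6 * 24.0 / 1e6 = 24.3916 MW
eta = 22.9 / 24.3916 = 0.9388


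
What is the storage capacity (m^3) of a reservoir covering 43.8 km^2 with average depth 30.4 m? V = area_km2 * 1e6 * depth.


V = 43.8 * 1e6 * 30.4 = 1.3315e+09 m^3


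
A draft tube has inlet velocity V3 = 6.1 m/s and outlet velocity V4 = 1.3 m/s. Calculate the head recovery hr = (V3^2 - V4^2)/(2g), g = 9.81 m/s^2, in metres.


hr = (6.1^2 - 1.3^2) / (2*9.81) = 1.8104 m


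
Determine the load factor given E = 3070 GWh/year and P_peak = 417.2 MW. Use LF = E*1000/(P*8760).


LF = 3070 * 1000 / (417.2 * 8760) = 0.8400


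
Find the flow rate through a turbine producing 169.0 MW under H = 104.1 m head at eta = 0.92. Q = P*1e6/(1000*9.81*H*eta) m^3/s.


Q = 169.0 * 1e6 / (1000 * 9.81 * 104.1 * 0.92) = 179.8785 m^3/s


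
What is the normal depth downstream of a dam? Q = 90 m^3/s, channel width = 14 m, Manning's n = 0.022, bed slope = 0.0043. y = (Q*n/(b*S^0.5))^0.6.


y = (90 * 0.022 / (14 * 0.0043^0.5))^0.6 = 1.5859 m


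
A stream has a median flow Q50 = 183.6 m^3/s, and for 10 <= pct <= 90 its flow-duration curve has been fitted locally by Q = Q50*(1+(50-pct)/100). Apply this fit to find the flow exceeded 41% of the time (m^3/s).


Q = 183.6 * (1 + (50 - 41)/100) = 200.1240 m^3/s


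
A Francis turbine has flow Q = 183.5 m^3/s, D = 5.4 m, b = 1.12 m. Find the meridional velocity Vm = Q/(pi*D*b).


Vm = 183.5 / (pi * 5.4 * 1.12) = 9.6577 m/s


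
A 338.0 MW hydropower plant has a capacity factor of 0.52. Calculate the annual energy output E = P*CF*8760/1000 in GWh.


E = 338.0 * 0.52 * 8760 / 1000 = 1539.6576 GWh


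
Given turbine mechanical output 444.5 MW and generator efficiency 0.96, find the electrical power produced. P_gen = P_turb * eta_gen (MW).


P_gen = 444.5 * 0.96 = 426.7200 MW


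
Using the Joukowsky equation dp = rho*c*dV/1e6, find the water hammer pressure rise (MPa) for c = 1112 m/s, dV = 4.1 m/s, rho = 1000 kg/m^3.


dp = 1000 * 1112 * 4.1 / 1e6 = 4.5592 MPa


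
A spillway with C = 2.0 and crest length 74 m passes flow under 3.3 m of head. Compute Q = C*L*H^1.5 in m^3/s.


Q = 2.0 * 74 * 3.3^1.5 = 887.2227 m^3/s


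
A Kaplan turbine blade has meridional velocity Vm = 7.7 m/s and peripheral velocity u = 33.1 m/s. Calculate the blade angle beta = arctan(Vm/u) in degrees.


beta = arctan(7.7 / 33.1) = 13.0957 degrees


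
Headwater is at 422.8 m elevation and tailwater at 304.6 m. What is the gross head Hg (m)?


Hg = 422.8 - 304.6 = 118.2000 m


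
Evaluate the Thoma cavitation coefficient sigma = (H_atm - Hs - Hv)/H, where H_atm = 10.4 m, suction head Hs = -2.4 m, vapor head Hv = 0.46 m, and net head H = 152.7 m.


sigma = (10.4 - (-2.4) - 0.46) / 152.7 = 0.0808


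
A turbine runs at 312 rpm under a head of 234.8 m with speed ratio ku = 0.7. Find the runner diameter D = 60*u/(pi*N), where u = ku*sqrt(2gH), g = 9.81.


u = 0.7 * sqrt(2*9.81*234.8) = 47.5113 m/s
D = 60 * 47.5113 / (pi * 312) = 2.9083 m


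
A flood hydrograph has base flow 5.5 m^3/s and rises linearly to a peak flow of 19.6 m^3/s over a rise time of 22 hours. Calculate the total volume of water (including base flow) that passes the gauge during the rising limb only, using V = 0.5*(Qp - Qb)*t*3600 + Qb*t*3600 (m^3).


V = 0.5*(19.6 - 5.5)*22*3600 + 5.5*22*3600 = 993960.0000 m^3


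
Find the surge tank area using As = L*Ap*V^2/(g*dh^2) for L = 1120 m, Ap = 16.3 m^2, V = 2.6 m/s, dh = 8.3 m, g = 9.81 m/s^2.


As = 1120 * 16.3 * 2.6^2 / (9.81 * 8.3^2) = 182.6111 m^2


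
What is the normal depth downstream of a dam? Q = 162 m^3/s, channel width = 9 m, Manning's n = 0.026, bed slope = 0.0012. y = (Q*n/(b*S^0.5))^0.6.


y = (162 * 0.026 / (9 * 0.0012^0.5))^0.6 = 4.7686 m


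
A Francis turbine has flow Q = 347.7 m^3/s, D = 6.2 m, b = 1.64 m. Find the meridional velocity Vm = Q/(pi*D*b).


Vm = 347.7 / (pi * 6.2 * 1.64) = 10.8848 m/s


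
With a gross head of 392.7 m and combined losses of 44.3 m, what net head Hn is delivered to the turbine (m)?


Hn = 392.7 - 44.3 = 348.4000 m


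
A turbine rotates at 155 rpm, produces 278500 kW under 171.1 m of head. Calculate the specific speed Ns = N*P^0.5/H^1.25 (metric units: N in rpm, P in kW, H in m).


Ns = 155 * 278500^0.5 / 171.1^1.25 = 132.1849


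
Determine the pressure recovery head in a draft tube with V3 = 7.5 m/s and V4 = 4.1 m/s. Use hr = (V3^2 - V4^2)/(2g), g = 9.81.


hr = (7.5^2 - 4.1^2) / (2*9.81) = 2.0102 m


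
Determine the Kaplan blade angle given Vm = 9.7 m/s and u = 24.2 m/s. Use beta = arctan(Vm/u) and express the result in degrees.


beta = arctan(9.7 / 24.2) = 21.8422 degrees


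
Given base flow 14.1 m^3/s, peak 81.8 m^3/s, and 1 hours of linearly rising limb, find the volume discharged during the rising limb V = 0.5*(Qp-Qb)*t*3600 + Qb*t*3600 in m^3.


V = 0.5*(81.8 - 14.1)*1*3600 + 14.1*1*3600 = 172620.0000 m^3


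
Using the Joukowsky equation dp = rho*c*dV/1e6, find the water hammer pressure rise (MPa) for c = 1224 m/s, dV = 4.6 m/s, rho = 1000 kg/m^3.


dp = 1000 * 1224 * 4.6 / 1e6 = 5.6304 MPa


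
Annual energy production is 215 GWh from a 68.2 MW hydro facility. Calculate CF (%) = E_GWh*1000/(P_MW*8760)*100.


CF = 215 * 1000 / (68.2 * 8760) * 100 = 35.9874 %


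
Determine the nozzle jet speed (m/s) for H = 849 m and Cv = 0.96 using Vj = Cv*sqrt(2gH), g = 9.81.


Vj = 0.96 * sqrt(2*9.81*849) = 123.9009 m/s


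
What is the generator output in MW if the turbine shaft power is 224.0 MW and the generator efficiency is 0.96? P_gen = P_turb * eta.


P_gen = 224.0 * 0.96 = 215.0400 MW


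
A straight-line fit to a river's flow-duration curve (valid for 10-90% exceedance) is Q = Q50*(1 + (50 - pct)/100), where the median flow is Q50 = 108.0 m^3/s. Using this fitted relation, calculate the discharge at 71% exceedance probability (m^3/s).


Q = 108.0 * (1 + (50 - 71)/100) = 85.3200 m^3/s


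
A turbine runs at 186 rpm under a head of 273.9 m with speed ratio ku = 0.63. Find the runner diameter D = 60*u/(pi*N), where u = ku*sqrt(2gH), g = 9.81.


u = 0.63 * sqrt(2*9.81*273.9) = 46.1834 m/s
D = 60 * 46.1834 / (pi * 186) = 4.7421 m


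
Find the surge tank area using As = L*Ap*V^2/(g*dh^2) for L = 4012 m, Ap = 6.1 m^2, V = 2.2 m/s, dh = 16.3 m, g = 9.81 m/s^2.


As = 4012 * 6.1 * 2.2^2 / (9.81 * 16.3^2) = 45.4456 m^2


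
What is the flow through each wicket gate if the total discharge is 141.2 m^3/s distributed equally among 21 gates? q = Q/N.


q = 141.2 / 21 = 6.7238 m^3/s


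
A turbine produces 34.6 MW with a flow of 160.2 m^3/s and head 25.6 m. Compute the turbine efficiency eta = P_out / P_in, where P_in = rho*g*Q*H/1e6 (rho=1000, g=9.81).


P_in = 1000 * 9.81 * 160.2 * 25.6 / 1e6 = 40.2320 MW
eta = 34.6 / 40.2320 = 0.8600


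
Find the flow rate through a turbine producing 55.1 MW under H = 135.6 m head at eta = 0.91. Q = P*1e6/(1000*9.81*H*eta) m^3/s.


Q = 55.1 * 1e6 / (1000 * 9.81 * 135.6 * 0.91) = 45.5178 m^3/s


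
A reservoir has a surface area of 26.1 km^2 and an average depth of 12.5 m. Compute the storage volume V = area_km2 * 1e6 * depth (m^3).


V = 26.1 * 1e6 * 12.5 = 3.2625e+08 m^3


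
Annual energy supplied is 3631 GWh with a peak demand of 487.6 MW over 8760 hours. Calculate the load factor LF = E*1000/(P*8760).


LF = 3631 * 1000 / (487.6 * 8760) = 0.8501


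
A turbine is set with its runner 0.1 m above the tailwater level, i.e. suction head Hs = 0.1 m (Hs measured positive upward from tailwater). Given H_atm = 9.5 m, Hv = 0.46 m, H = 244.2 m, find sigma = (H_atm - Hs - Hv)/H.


sigma = (9.5 - 0.1 - 0.46) / 244.2 = 0.0366


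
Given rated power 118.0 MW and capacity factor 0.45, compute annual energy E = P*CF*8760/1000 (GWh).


E = 118.0 * 0.45 * 8760 / 1000 = 465.1560 GWh


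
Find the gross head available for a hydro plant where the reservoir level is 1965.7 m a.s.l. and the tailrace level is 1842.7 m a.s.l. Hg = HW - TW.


Hg = 1965.7 - 1842.7 = 123.0000 m


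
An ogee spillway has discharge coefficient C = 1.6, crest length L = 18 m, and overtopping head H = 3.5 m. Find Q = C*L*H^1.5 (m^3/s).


Q = 1.6 * 18 * 3.5^1.5 = 188.5795 m^3/s


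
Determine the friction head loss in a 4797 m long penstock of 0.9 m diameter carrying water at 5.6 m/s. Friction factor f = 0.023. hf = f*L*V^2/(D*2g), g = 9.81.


hf = 0.023 * 4797 * 5.6^2 / (0.9 * 2 * 9.81) = 195.9441 m


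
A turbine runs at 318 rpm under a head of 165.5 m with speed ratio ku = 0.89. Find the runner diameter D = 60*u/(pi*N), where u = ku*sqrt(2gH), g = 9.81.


u = 0.89 * sqrt(2*9.81*165.5) = 50.7152 m/s
D = 60 * 50.7152 / (pi * 318) = 3.0459 m


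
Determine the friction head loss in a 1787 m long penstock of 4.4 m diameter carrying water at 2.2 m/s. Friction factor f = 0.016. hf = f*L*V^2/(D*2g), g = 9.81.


hf = 0.016 * 1787 * 2.2^2 / (4.4 * 2 * 9.81) = 1.6030 m


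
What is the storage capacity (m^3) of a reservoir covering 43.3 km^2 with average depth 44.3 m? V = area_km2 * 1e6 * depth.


V = 43.3 * 1e6 * 44.3 = 1.9182e+09 m^3


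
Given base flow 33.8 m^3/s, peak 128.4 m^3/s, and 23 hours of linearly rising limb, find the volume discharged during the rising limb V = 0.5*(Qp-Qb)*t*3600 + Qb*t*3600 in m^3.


V = 0.5*(128.4 - 33.8)*23*3600 + 33.8*23*3600 = 6.7151e+06 m^3


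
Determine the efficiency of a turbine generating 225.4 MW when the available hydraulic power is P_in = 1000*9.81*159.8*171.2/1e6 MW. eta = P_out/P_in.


P_in = 1000 * 9.81 * 159.8 * 171.2 / 1e6 = 268.3796 MW
eta = 225.4 / 268.3796 = 0.8399


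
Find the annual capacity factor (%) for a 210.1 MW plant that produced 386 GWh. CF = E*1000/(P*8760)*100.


CF = 386 * 1000 / (210.1 * 8760) * 100 = 20.9728 %


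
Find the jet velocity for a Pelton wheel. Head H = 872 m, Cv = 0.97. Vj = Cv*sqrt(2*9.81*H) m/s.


Vj = 0.97 * sqrt(2*9.81*872) = 126.8760 m/s


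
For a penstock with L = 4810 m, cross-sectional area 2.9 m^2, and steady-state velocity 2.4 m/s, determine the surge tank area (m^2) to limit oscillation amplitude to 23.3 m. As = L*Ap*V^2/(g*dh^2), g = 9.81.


As = 4810 * 2.9 * 2.4^2 / (9.81 * 23.3^2) = 15.0864 m^2


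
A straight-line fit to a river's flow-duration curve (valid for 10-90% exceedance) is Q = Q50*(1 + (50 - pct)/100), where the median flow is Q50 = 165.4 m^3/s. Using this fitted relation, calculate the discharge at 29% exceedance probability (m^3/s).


Q = 165.4 * (1 + (50 - 29)/100) = 200.1340 m^3/s


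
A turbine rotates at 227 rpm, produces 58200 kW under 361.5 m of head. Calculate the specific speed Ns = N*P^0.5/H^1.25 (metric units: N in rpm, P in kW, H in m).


Ns = 227 * 58200^0.5 / 361.5^1.25 = 34.7418


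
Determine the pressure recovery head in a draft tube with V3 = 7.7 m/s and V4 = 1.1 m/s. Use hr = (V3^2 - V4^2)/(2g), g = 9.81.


hr = (7.7^2 - 1.1^2) / (2*9.81) = 2.9602 m


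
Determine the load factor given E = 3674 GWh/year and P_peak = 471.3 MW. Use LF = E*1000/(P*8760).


LF = 3674 * 1000 / (471.3 * 8760) = 0.8899


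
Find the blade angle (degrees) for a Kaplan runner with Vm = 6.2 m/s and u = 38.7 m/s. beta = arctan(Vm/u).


beta = arctan(6.2 / 38.7) = 9.1018 degrees


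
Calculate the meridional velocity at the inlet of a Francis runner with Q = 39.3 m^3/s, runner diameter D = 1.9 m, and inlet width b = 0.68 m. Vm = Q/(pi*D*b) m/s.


Vm = 39.3 / (pi * 1.9 * 0.68) = 9.6823 m/s


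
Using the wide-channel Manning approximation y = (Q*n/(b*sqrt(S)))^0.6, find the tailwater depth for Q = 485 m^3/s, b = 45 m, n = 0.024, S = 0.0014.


y = (485 * 0.024 / (45 * 0.0014^0.5))^0.6 = 3.1901 m


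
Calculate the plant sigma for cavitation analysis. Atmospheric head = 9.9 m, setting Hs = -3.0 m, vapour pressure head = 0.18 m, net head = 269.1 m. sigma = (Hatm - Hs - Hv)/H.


sigma = (9.9 - (-3.0) - 0.18) / 269.1 = 0.0473


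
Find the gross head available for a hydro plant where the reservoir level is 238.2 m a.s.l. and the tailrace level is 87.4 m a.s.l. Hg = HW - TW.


Hg = 238.2 - 87.4 = 150.8000 m


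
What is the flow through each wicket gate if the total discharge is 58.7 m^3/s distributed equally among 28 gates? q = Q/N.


q = 58.7 / 28 = 2.0964 m^3/s


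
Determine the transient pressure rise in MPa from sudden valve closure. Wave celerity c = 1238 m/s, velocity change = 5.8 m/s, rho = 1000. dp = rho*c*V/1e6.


dp = 1000 * 1238 * 5.8 / 1e6 = 7.1804 MPa


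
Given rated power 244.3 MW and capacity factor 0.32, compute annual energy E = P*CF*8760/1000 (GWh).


E = 244.3 * 0.32 * 8760 / 1000 = 684.8218 GWh


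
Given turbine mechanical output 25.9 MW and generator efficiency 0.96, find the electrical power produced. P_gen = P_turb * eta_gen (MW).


P_gen = 25.9 * 0.96 = 24.8640 MW


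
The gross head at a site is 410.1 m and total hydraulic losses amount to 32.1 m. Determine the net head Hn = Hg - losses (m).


Hn = 410.1 - 32.1 = 378.0000 m


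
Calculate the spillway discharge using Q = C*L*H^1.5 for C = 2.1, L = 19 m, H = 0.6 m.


Q = 2.1 * 19 * 0.6^1.5 = 18.5438 m^3/s


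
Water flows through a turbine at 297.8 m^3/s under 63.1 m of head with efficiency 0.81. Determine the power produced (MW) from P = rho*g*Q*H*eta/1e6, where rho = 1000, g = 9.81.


P = 1000 * 9.81 * 297.8 * 63.1 * 0.81 / 1e6 = 149.3166 MW


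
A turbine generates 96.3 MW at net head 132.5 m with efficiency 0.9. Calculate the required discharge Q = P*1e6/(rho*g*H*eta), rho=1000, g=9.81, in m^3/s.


Q = 96.3 * 1e6 / (1000 * 9.81 * 132.5 * 0.9) = 82.3188 m^3/s


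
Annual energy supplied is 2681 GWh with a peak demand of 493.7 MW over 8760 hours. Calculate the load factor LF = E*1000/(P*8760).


LF = 2681 * 1000 / (493.7 * 8760) = 0.6199


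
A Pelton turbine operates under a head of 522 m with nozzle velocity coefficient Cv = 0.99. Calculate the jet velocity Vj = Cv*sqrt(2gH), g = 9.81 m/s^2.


Vj = 0.99 * sqrt(2*9.81*522) = 100.1890 m/s


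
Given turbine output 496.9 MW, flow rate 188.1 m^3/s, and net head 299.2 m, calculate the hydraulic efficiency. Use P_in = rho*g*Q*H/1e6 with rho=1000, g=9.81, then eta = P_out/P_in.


P_in = 1000 * 9.81 * 188.1 * 299.2 / 1e6 = 552.1021 MW
eta = 496.9 / 552.1021 = 0.9000


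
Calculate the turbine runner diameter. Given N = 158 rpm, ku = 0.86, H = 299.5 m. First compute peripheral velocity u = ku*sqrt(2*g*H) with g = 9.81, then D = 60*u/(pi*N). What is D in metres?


u = 0.86 * sqrt(2*9.81*299.5) = 65.9244 m/s
D = 60 * 65.9244 / (pi * 158) = 7.9688 m


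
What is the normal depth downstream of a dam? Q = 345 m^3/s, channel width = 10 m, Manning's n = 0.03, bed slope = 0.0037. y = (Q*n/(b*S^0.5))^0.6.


y = (345 * 0.03 / (10 * 0.0037^0.5))^0.6 = 5.4765 m


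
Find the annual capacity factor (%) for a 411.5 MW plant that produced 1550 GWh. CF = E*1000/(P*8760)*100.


CF = 1550 * 1000 / (411.5 * 8760) * 100 = 42.9989 %


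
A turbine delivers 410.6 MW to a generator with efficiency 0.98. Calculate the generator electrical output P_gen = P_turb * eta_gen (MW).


P_gen = 410.6 * 0.98 = 402.3880 MW


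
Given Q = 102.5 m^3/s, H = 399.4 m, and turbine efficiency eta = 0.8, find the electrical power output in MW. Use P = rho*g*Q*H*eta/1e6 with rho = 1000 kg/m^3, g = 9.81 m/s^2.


P = 1000 * 9.81 * 102.5 * 399.4 * 0.8 / 1e6 = 321.2853 MW


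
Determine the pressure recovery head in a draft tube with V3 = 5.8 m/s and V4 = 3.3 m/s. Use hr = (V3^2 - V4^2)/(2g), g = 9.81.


hr = (5.8^2 - 3.3^2) / (2*9.81) = 1.1595 m


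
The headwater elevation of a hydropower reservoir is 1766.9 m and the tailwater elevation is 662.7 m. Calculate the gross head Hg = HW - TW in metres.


Hg = 1766.9 - 662.7 = 1104.2000 m


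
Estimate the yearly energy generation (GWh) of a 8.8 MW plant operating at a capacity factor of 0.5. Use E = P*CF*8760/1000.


E = 8.8 * 0.5 * 8760 / 1000 = 38.5440 GWh


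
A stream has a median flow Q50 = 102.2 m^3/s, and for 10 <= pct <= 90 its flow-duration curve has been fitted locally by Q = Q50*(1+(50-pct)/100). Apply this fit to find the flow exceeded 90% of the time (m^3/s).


Q = 102.2 * (1 + (50 - 90)/100) = 61.3200 m^3/s


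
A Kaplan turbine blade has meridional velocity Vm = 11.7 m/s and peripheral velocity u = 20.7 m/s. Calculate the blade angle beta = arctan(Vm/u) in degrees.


beta = arctan(11.7 / 20.7) = 29.4759 degrees


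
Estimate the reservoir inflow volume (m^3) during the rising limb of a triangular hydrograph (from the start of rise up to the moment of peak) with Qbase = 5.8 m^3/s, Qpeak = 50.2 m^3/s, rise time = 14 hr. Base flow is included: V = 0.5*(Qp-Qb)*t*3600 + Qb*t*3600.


V = 0.5*(50.2 - 5.8)*14*3600 + 5.8*14*3600 = 1.4112e+06 m^3


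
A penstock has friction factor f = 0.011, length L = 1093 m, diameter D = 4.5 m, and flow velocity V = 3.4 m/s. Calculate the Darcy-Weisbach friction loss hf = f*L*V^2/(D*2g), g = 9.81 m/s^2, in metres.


hf = 0.011 * 1093 * 3.4^2 / (4.5 * 2 * 9.81) = 1.5742 m


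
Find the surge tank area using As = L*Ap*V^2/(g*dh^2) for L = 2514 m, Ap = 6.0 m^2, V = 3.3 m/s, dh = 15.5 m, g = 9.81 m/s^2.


As = 2514 * 6.0 * 3.3^2 / (9.81 * 15.5^2) = 69.6967 m^2


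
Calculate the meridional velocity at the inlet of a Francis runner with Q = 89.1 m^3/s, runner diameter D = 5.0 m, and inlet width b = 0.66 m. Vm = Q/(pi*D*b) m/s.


Vm = 89.1 / (pi * 5.0 * 0.66) = 8.5944 m/s


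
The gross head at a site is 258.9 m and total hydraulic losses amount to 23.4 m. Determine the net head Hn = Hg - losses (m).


Hn = 258.9 - 23.4 = 235.5000 m


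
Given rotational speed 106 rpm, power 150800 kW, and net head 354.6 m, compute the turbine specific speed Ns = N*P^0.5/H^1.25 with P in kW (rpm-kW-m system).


Ns = 106 * 150800^0.5 / 354.6^1.25 = 26.7506


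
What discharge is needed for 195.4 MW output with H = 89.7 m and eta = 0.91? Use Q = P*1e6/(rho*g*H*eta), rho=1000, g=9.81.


Q = 195.4 * 1e6 / (1000 * 9.81 * 89.7 * 0.91) = 244.0179 m^3/s


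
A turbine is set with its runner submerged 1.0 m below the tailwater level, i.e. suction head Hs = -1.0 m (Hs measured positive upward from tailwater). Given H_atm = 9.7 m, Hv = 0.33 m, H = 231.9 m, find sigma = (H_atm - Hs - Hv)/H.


sigma = (9.7 - (-1.0) - 0.33) / 231.9 = 0.0447


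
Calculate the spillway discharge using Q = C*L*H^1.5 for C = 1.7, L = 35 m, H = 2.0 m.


Q = 1.7 * 35 * 2.0^1.5 = 168.2914 m^3/s


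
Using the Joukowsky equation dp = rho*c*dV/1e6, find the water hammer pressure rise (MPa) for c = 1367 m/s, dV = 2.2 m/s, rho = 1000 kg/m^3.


dp = 1000 * 1367 * 2.2 / 1e6 = 3.0074 MPa


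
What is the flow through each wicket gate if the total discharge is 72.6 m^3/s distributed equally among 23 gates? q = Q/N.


q = 72.6 / 23 = 3.1565 m^3/s


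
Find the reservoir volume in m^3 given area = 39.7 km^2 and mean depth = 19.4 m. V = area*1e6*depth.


V = 39.7 * 1e6 * 19.4 = 7.7018e+08 m^3


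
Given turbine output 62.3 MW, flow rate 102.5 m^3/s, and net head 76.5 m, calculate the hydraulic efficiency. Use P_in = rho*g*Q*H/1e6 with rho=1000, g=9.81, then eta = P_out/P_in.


P_in = 1000 * 9.81 * 102.5 * 76.5 / 1e6 = 76.9227 MW
eta = 62.3 / 76.9227 = 0.8099


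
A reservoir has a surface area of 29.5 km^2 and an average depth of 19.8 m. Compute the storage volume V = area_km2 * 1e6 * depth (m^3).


V = 29.5 * 1e6 * 19.8 = 5.8410e+08 m^3


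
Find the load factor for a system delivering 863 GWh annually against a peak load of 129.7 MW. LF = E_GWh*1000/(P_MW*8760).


LF = 863 * 1000 / (129.7 * 8760) = 0.7596


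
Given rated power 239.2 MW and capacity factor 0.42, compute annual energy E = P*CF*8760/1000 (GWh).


E = 239.2 * 0.42 * 8760 / 1000 = 880.0646 GWh


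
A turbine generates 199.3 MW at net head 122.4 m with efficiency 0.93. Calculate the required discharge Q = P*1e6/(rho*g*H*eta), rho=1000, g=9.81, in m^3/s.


Q = 199.3 * 1e6 / (1000 * 9.81 * 122.4 * 0.93) = 178.4736 m^3/s


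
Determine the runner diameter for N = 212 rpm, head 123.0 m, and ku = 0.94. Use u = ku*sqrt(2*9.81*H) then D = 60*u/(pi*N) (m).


u = 0.94 * sqrt(2*9.81*123.0) = 46.1774 m/s
D = 60 * 46.1774 / (pi * 212) = 4.1600 m


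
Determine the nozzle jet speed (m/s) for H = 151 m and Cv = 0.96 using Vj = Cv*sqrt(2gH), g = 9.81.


Vj = 0.96 * sqrt(2*9.81*151) = 52.2528 m/s


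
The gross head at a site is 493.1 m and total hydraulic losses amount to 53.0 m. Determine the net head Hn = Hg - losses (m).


Hn = 493.1 - 53.0 = 440.1000 m


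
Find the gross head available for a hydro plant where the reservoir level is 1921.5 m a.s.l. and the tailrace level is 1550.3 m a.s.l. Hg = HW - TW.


Hg = 1921.5 - 1550.3 = 371.2000 m


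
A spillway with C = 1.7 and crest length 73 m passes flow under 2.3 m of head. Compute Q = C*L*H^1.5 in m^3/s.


Q = 1.7 * 73 * 2.3^1.5 = 432.8760 m^3/s


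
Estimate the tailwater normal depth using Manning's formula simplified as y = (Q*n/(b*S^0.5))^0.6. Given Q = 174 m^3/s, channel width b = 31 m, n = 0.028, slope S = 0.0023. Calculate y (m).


y = (174 * 0.028 / (31 * 0.0023^0.5))^0.6 = 2.0384 m


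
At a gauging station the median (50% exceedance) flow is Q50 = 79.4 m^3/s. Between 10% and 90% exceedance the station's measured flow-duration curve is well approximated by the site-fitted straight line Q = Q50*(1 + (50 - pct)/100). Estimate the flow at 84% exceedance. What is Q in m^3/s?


Q = 79.4 * (1 + (50 - 84)/100) = 52.4040 m^3/s


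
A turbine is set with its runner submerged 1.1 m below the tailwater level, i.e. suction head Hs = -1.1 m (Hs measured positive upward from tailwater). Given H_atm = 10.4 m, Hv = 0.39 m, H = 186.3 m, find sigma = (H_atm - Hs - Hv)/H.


sigma = (10.4 - (-1.1) - 0.39) / 186.3 = 0.0596


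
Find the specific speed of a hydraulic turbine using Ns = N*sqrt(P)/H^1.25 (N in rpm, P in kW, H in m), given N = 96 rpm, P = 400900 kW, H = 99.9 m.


Ns = 96 * 400900^0.5 / 99.9^1.25 = 192.4564


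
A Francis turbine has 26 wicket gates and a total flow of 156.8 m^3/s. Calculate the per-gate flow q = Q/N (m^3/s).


q = 156.8 / 26 = 6.0308 m^3/s


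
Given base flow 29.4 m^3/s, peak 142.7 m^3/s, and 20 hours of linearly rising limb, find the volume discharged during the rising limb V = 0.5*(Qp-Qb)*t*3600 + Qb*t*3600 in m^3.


V = 0.5*(142.7 - 29.4)*20*3600 + 29.4*20*3600 = 6.1956e+06 m^3


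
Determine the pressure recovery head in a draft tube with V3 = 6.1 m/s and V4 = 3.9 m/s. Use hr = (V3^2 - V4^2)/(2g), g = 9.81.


hr = (6.1^2 - 3.9^2) / (2*9.81) = 1.1213 m


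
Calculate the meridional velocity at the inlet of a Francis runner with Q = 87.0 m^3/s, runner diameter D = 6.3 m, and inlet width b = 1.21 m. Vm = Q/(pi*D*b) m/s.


Vm = 87.0 / (pi * 6.3 * 1.21) = 3.6328 m/s


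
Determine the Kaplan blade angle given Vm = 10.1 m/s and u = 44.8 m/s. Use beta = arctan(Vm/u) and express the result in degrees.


beta = arctan(10.1 / 44.8) = 12.7047 degrees


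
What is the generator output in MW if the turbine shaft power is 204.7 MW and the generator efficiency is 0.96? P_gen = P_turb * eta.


P_gen = 204.7 * 0.96 = 196.5120 MW


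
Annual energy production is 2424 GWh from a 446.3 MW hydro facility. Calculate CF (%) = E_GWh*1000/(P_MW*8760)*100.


CF = 2424 * 1000 / (446.3 * 8760) * 100 = 62.0014 %


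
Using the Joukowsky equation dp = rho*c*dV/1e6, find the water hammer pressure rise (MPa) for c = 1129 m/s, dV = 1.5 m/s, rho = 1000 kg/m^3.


dp = 1000 * 1129 * 1.5 / 1e6 = 1.6935 MPa


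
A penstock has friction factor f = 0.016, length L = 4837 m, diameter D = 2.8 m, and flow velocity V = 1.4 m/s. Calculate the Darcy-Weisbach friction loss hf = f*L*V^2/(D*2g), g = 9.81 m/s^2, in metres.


hf = 0.016 * 4837 * 1.4^2 / (2.8 * 2 * 9.81) = 2.7612 m


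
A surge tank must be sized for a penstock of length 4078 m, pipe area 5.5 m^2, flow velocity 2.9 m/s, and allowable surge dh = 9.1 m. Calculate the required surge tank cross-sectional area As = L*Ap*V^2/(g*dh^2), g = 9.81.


As = 4078 * 5.5 * 2.9^2 / (9.81 * 9.1^2) = 232.1957 m^2


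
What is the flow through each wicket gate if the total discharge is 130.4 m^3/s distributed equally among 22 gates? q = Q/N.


q = 130.4 / 22 = 5.9273 m^3/s


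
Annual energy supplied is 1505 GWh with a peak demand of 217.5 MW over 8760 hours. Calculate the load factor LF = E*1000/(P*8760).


LF = 1505 * 1000 / (217.5 * 8760) = 0.7899


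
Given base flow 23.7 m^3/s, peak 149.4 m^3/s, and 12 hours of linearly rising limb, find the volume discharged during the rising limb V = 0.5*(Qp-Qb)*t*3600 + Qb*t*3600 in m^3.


V = 0.5*(149.4 - 23.7)*12*3600 + 23.7*12*3600 = 3.7390e+06 m^3


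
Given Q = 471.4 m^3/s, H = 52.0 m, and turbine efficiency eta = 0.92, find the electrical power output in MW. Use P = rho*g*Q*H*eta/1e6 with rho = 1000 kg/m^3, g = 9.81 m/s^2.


P = 1000 * 9.81 * 471.4 * 52.0 * 0.92 / 1e6 = 221.2329 MW


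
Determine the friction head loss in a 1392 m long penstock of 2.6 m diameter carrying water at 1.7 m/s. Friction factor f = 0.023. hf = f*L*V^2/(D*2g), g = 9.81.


hf = 0.023 * 1392 * 1.7^2 / (2.6 * 2 * 9.81) = 1.8138 m


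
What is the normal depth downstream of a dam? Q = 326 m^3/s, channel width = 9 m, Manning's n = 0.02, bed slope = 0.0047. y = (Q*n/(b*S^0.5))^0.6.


y = (326 * 0.02 / (9 * 0.0047^0.5))^0.6 = 4.1150 m


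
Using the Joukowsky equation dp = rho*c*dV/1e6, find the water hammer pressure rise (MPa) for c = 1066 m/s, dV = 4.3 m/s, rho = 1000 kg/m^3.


dp = 1000 * 1066 * 4.3 / 1e6 = 4.5838 MPa


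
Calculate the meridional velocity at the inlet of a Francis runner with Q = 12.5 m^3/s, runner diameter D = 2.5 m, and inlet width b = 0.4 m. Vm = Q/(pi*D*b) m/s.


Vm = 12.5 / (pi * 2.5 * 0.4) = 3.9789 m/s


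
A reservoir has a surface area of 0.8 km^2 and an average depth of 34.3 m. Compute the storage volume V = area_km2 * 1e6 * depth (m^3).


V = 0.8 * 1e6 * 34.3 = 2.7440e+07 m^3


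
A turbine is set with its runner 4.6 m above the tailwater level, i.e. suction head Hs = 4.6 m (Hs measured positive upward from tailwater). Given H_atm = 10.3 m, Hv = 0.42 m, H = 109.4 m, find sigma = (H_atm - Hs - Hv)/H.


sigma = (10.3 - 4.6 - 0.42) / 109.4 = 0.0483


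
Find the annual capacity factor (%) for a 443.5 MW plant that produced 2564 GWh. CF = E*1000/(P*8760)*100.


CF = 2564 * 1000 / (443.5 * 8760) * 100 = 65.9964 %


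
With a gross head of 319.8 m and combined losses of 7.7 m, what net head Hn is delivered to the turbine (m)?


Hn = 319.8 - 7.7 = 312.1000 m


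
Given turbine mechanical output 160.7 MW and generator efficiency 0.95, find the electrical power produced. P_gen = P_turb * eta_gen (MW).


P_gen = 160.7 * 0.95 = 152.6650 MW


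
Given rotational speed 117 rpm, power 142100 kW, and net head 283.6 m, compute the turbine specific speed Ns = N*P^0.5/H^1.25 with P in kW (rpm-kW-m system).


Ns = 117 * 142100^0.5 / 283.6^1.25 = 37.8966


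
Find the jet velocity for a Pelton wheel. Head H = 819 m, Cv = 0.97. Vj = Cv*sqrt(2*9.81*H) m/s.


Vj = 0.97 * sqrt(2*9.81*819) = 122.9598 m/s


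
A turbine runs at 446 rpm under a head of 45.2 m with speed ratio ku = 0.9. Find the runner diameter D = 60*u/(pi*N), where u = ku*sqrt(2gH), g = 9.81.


u = 0.9 * sqrt(2*9.81*45.2) = 26.8016 m/s
D = 60 * 26.8016 / (pi * 446) = 1.1477 m


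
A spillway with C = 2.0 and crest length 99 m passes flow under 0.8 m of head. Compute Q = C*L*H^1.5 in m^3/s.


Q = 2.0 * 99 * 0.8^1.5 = 141.6773 m^3/s


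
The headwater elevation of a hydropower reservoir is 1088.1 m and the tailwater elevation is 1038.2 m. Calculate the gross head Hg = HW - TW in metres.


Hg = 1088.1 - 1038.2 = 49.9000 m


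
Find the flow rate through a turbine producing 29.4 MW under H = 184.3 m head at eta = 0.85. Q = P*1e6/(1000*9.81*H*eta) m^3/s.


Q = 29.4 * 1e6 / (1000 * 9.81 * 184.3 * 0.85) = 19.1308 m^3/s


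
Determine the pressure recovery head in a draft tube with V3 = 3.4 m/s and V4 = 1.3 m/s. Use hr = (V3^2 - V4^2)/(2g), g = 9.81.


hr = (3.4^2 - 1.3^2) / (2*9.81) = 0.5031 m


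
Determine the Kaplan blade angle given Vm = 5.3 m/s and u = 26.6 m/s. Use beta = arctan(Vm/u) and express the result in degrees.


beta = arctan(5.3 / 26.6) = 11.2685 degrees


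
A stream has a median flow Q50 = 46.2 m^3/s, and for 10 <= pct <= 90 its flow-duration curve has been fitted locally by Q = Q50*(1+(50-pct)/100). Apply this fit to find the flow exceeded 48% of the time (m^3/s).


Q = 46.2 * (1 + (50 - 48)/100) = 47.1240 m^3/s


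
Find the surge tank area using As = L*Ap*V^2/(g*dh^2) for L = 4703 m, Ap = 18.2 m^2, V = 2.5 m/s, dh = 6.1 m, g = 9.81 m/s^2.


As = 4703 * 18.2 * 2.5^2 / (9.81 * 6.1^2) = 1465.5401 m^2


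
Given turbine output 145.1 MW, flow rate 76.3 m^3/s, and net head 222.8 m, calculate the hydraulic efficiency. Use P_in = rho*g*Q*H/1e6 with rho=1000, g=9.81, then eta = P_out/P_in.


P_in = 1000 * 9.81 * 76.3 * 222.8 / 1e6 = 166.7665 MW
eta = 145.1 / 166.7665 = 0.8701


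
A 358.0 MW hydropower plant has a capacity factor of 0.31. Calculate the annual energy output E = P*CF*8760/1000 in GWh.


E = 358.0 * 0.31 * 8760 / 1000 = 972.1848 GWh


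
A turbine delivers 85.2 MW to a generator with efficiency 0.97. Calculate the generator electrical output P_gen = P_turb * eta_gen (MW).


P_gen = 85.2 * 0.97 = 82.6440 MW


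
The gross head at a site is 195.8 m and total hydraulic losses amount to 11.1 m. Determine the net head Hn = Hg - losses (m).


Hn = 195.8 - 11.1 = 184.7000 m


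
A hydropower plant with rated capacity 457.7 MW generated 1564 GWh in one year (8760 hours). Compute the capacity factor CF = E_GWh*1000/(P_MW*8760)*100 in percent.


CF = 1564 * 1000 / (457.7 * 8760) * 100 = 39.0078 %


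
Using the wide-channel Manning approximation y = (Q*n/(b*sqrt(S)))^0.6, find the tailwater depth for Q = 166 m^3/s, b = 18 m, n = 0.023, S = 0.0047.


y = (166 * 0.023 / (18 * 0.0047^0.5))^0.6 = 1.9693 m


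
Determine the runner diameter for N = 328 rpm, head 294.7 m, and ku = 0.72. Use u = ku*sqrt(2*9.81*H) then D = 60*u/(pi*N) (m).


u = 0.72 * sqrt(2*9.81*294.7) = 54.7485 m/s
D = 60 * 54.7485 / (pi * 328) = 3.1879 m


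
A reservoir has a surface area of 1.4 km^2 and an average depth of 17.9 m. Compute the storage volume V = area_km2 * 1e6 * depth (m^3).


V = 1.4 * 1e6 * 17.9 = 2.5060e+07 m^3


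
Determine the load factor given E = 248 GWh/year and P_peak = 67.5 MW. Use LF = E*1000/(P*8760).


LF = 248 * 1000 / (67.5 * 8760) = 0.4194


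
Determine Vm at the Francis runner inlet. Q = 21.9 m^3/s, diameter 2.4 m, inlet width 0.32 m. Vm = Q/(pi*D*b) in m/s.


Vm = 21.9 / (pi * 2.4 * 0.32) = 9.0768 m/s


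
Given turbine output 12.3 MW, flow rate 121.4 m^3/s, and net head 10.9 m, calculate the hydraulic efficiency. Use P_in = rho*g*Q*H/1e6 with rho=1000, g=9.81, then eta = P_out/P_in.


P_in = 1000 * 9.81 * 121.4 * 10.9 / 1e6 = 12.9812 MW
eta = 12.3 / 12.9812 = 0.9475


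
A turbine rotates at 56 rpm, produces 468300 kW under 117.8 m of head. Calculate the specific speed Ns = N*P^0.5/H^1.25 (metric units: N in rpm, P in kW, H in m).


Ns = 56 * 468300^0.5 / 117.8^1.25 = 98.7458


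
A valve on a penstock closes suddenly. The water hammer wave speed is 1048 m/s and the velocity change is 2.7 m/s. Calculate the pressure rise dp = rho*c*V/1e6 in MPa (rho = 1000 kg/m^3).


dp = 1000 * 1048 * 2.7 / 1e6 = 2.8296 MPa


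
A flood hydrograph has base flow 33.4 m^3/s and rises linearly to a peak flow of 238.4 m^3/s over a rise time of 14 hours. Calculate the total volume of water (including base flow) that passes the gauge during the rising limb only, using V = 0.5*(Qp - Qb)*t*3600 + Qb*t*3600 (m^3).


V = 0.5*(238.4 - 33.4)*14*3600 + 33.4*14*3600 = 6.8494e+06 m^3


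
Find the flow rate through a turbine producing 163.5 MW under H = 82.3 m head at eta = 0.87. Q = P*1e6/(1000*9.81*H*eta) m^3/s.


Q = 163.5 * 1e6 / (1000 * 9.81 * 82.3 * 0.87) = 232.7714 m^3/s


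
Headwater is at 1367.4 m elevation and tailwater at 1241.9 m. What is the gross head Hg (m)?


Hg = 1367.4 - 1241.9 = 125.5000 m


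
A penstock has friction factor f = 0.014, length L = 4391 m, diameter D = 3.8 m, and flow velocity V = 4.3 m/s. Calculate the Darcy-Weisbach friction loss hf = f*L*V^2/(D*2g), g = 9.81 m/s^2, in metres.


hf = 0.014 * 4391 * 4.3^2 / (3.8 * 2 * 9.81) = 15.2456 m


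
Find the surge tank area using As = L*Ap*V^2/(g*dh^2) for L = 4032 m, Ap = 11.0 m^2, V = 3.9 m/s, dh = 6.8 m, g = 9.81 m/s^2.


As = 4032 * 11.0 * 3.9^2 / (9.81 * 6.8^2) = 1487.1528 m^2


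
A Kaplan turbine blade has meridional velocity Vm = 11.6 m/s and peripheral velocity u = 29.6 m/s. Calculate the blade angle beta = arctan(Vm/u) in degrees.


beta = arctan(11.6 / 29.6) = 21.3998 degrees


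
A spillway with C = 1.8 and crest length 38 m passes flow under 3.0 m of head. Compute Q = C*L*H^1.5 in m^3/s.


Q = 1.8 * 38 * 3.0^1.5 = 355.4168 m^3/s


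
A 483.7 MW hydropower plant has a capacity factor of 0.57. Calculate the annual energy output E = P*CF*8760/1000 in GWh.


E = 483.7 * 0.57 * 8760 / 1000 = 2415.2108 GWh


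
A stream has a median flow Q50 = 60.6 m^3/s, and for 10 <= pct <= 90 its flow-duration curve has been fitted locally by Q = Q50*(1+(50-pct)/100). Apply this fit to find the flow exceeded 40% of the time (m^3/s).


Q = 60.6 * (1 + (50 - 40)/100) = 66.6600 m^3/s


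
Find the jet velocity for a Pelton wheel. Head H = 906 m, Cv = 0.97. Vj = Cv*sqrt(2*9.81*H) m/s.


Vj = 0.97 * sqrt(2*9.81*906) = 129.3258 m/s
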